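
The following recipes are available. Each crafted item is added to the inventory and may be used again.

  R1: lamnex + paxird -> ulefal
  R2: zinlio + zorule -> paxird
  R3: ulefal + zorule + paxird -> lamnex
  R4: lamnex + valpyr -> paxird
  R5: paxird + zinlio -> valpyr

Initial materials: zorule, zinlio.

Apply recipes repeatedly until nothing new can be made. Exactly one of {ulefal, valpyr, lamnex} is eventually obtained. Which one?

zinlio + zorule -> paxird (R2).
paxird + zinlio -> valpyr (R5).
ulefal would need lamnex and paxird (R1), but lamnex is never obtained. lamnex would need ulefal, zorule, and paxird (R3), but ulefal is never obtained.

valpyr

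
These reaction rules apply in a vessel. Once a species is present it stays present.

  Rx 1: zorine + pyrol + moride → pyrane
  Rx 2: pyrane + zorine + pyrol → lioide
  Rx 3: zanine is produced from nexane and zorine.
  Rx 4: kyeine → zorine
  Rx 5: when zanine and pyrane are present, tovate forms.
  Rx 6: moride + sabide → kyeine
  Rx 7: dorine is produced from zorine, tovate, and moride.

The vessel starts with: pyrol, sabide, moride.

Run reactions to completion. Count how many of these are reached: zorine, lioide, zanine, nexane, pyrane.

moride and sabide present → kyeine forms (Rx 6).
kyeine present → zorine forms (Rx 4).
zorine, pyrol, and moride present → pyrane forms (Rx 1).
pyrane, zorine, and pyrol present → lioide forms (Rx 2).
zorine: reached.
lioide: reached.
zanine would need nexane and zorine (Rx 3), but nexane never forms.
No rule produces nexane, and it is not given.
pyrane: reached.
Reached: zorine, lioide, and pyrane — 3 of the 5.

3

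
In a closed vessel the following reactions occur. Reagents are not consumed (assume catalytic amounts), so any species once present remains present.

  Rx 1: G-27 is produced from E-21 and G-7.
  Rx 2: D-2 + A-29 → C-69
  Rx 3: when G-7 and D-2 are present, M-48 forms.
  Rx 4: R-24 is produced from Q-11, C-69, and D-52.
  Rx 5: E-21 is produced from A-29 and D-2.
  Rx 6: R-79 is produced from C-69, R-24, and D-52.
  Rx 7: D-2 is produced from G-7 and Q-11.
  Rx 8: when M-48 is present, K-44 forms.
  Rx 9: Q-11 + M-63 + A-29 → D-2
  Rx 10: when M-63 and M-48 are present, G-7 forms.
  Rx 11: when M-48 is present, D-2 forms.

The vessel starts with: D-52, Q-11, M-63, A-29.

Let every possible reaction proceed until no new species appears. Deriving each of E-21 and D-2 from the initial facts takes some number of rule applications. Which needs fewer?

D-2: Q-11, M-63, and A-29 present → D-2 forms (Rx 9). [1 rule application]
E-21: Q-11, M-63, and A-29 present → D-2 forms (Rx 9). A-29 and D-2 present → E-21 forms (Rx 5). [2 rule applications]
D-2 needs fewer.

D-2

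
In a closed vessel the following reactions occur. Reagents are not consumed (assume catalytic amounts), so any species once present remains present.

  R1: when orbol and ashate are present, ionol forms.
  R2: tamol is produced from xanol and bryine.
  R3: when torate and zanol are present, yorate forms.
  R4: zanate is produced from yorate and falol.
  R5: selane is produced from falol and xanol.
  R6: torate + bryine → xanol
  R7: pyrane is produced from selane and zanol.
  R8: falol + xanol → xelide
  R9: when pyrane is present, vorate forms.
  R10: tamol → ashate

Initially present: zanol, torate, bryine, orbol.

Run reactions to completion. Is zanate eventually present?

zanate would need yorate and falol (R4), but falol never forms.

No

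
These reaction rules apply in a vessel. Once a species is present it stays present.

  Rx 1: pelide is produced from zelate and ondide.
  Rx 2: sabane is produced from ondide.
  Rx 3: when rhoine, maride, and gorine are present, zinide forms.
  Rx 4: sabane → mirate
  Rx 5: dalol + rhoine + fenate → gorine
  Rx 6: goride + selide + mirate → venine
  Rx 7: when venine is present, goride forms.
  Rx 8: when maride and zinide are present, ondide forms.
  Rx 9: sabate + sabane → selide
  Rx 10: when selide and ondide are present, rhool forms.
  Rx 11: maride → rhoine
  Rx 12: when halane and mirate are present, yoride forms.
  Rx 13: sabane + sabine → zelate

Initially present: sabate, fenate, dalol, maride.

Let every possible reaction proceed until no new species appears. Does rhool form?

Yes

maride present → rhoine forms (Rx 11).
dalol, rhoine, and fenate present → gorine forms (Rx 5).
rhoine, maride, and gorine present → zinide forms (Rx 3).
maride and zinide present → ondide forms (Rx 8).
ondide present → sabane forms (Rx 2).
sabate and sabane present → selide forms (Rx 9).
selide and ondide present → rhool forms (Rx 10).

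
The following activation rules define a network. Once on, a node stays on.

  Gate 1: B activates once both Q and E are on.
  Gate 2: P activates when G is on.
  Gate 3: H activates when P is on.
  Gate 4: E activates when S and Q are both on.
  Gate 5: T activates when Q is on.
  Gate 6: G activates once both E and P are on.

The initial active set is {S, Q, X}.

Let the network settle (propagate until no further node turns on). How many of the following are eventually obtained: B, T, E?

3

Gate 4: S and Q on → E on.
Gate 5: Q on → T on.
Q and E are on, so B activates (Gate 1).
B: reached.
T: reached.
E: reached.
All 3 are reached.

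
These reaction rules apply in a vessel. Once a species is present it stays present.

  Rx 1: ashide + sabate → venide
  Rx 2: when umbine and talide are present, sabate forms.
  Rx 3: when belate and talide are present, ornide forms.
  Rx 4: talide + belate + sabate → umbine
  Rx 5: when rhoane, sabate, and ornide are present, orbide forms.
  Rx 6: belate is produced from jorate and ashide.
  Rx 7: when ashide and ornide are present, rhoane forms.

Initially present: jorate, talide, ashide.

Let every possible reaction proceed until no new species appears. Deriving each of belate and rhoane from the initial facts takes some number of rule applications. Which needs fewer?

belate

belate: jorate and ashide present → belate forms (Rx 6). [1 rule application]
rhoane: jorate and ashide present → belate forms (Rx 6). belate and talide present → ornide forms (Rx 3). ashide and ornide present → rhoane forms (Rx 7). [3 rule applications]
belate needs fewer.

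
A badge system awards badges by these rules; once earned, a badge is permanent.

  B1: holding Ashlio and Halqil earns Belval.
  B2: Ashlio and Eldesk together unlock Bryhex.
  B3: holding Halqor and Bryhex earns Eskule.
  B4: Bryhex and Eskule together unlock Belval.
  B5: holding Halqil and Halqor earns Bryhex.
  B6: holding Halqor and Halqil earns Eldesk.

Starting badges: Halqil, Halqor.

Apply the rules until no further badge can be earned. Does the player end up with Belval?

Yes

With Halqil and Halqor, Bryhex is earned (B5).
With Halqor and Bryhex, Eskule is earned (B3).
With Bryhex and Eskule, Belval is earned (B4).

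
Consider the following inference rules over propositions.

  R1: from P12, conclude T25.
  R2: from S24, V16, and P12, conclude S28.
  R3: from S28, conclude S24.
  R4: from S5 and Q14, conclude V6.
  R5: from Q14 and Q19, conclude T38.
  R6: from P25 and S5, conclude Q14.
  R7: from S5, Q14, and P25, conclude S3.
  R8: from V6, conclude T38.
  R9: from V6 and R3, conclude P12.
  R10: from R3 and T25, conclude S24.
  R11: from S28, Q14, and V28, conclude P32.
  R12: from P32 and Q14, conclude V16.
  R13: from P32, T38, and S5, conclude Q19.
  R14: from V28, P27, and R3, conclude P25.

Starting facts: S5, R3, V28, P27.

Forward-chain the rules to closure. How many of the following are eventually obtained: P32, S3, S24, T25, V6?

4

From V28, P27, and R3, R14 gives P25.
P25 and S5 hold, so Q14 follows (R6).
From S5, Q14, and P25, R7 gives S3.
From S5 and Q14, R4 gives V6.
From V6 and R3, R9 gives P12.
From P12, R1 gives T25.
From R3 and T25, R10 gives S24.
P32 would need S28, Q14, and V28 (R11), but S28 is never established.
S3: reached.
S24: reached.
T25: reached.
V6: reached.
Reached: S3, S24, T25, and V6 — 4 of the 5.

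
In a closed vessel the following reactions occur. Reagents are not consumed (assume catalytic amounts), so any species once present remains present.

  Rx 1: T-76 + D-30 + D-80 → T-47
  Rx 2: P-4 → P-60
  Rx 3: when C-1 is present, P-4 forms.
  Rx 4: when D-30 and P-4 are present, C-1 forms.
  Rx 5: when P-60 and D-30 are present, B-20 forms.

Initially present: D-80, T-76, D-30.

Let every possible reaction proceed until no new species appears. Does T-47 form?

Yes

T-76, D-30, and D-80 present → T-47 forms (Rx 1).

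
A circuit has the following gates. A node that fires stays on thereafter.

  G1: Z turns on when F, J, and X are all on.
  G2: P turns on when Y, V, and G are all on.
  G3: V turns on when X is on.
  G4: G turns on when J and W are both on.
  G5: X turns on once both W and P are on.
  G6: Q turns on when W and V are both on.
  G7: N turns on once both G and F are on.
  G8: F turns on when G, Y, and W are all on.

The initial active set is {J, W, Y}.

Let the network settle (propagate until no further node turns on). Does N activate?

G4: J and W on → G on.
G8: G, Y, and W on → F on.
G and F are on, so N turns on (G7).

Yes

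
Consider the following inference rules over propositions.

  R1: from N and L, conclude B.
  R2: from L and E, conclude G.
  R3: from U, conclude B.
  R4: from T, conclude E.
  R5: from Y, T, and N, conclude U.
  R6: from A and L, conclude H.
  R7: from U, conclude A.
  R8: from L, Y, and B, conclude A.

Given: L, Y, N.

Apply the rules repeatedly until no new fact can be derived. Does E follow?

E would need T (R4), but T is never established.

No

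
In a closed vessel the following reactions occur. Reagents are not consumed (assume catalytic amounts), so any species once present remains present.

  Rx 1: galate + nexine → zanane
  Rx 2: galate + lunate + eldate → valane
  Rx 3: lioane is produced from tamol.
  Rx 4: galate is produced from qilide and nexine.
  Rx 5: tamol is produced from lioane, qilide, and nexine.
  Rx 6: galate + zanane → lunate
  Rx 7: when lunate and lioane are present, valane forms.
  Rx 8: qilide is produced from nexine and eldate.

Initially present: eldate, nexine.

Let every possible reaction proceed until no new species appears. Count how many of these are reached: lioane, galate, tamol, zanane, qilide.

nexine and eldate present → qilide forms (Rx 8).
qilide and nexine present → galate forms (Rx 4).
galate and nexine present → zanane forms (Rx 1).
lioane would need tamol (Rx 3), but tamol never forms.
galate: reached.
tamol would need lioane, qilide, and nexine (Rx 5), but lioane never forms.
zanane: reached.
qilide: reached.
Reached: galate, zanane, and qilide — 3 of the 5.

3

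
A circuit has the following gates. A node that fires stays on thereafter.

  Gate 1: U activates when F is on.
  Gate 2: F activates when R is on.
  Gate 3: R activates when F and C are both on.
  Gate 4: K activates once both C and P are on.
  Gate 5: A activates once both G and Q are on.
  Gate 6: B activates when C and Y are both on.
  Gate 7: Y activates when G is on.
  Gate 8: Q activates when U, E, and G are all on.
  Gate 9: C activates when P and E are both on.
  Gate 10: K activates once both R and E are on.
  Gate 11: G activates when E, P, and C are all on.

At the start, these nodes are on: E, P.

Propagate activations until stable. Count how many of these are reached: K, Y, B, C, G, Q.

P and E are on, so C activates (Gate 9).
Gate 11: E, P, and C on → G on.
Gate 4: C and P on → K on.
Gate 7: G on → Y on.
Gate 6: C and Y on → B on.
K: reached.
Y: reached.
B: reached.
C: reached.
G: reached.
Q would need U, E, and G (Gate 8), but U never turns on.
Reached: K, Y, B, C, and G — 5 of the 6.

5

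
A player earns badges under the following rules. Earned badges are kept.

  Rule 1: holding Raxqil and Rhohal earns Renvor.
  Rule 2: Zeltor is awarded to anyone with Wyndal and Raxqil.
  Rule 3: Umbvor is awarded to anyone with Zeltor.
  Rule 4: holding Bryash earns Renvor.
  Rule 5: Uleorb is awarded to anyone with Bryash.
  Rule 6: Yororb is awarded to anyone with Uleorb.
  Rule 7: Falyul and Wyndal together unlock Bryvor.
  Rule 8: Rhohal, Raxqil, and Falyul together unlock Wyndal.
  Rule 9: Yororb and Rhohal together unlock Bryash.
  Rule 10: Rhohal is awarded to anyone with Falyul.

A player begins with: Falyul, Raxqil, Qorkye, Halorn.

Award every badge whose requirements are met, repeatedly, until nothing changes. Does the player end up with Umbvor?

With Falyul, Rhohal is earned (Rule 10).
With Rhohal, Raxqil, and Falyul, Wyndal is earned (Rule 8).
With Wyndal and Raxqil, Zeltor is earned (Rule 2).
With Zeltor, Umbvor is earned (Rule 3).

Yes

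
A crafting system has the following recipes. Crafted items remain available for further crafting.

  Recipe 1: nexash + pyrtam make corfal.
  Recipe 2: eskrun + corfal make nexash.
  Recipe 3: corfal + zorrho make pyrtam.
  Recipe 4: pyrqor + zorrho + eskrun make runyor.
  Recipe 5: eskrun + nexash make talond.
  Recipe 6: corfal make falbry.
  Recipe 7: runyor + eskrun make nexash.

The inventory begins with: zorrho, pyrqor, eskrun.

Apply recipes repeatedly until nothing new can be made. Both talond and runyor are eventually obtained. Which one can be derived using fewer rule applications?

runyor: pyrqor + zorrho + eskrun → runyor (Recipe 4). [1 rule application]
talond: Using Recipe 4, pyrqor, zorrho, and eskrun make runyor. Using Recipe 7, runyor and eskrun make nexash. eskrun + nexash → talond (Recipe 5). [3 rule applications]
runyor needs fewer.

runyor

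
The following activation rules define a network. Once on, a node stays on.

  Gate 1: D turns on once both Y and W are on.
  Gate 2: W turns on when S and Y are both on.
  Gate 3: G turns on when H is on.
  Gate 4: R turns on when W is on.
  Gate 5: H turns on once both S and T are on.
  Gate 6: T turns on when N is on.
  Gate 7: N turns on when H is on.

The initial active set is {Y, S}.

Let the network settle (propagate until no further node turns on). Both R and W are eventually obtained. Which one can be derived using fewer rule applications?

W

W: S and Y are on, so W turns on (Gate 2). [1 rule application]
R: Gate 2: S and Y on → W on. W is on, so R turns on (Gate 4). [2 rule applications]
W needs fewer.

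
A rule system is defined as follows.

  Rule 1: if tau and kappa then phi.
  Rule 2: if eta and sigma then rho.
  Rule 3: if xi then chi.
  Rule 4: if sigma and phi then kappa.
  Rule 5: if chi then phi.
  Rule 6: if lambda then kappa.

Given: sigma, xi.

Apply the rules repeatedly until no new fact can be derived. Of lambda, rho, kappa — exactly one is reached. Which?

kappa

xi holds, so chi follows (Rule 3).
From chi, Rule 5 gives phi.
sigma and phi hold, so kappa follows (Rule 4).
No rule produces lambda, and it is not given. rho would need eta and sigma (Rule 2), but eta is never established.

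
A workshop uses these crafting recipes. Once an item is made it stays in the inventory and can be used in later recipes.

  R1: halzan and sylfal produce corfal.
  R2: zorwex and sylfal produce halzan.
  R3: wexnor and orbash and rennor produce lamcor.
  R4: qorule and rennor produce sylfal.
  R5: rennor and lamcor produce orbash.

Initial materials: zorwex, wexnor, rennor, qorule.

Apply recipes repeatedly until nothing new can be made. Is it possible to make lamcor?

No

lamcor would need wexnor, orbash, and rennor (R3), but orbash is never obtained.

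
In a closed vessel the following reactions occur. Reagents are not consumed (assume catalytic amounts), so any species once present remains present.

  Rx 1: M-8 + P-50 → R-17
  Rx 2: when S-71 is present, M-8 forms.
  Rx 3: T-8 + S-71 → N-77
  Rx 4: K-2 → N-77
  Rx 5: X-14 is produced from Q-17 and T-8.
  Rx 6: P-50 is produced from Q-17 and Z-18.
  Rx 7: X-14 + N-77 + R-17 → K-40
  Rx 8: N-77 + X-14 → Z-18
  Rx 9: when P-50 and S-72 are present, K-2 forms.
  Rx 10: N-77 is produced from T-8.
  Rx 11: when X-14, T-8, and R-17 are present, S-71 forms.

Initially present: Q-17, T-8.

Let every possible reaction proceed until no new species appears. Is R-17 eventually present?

R-17 would need M-8 and P-50 (Rx 1), but M-8 never forms.

No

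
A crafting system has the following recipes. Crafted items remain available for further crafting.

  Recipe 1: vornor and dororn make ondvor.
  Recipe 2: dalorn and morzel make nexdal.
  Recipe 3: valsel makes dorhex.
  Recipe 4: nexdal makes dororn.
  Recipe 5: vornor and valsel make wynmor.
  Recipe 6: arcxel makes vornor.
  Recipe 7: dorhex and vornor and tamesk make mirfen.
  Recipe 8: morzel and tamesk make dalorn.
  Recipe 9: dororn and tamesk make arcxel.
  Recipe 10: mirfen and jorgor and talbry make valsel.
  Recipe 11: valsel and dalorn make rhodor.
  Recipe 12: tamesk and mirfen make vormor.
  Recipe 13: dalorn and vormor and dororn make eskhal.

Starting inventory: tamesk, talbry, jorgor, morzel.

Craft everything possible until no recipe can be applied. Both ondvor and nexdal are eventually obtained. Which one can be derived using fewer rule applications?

nexdal: Using Recipe 8, morzel and tamesk make dalorn. Using Recipe 2, dalorn and morzel make nexdal. [2 rule applications]
ondvor: morzel and tamesk → dalorn (Recipe 8). Using Recipe 2, dalorn and morzel make nexdal. nexdal → dororn (Recipe 4). dororn and tamesk → arcxel (Recipe 9). Using Recipe 6, arcxel makes vornor. vornor and dororn → ondvor (Recipe 1). [6 rule applications]
nexdal needs fewer.

nexdal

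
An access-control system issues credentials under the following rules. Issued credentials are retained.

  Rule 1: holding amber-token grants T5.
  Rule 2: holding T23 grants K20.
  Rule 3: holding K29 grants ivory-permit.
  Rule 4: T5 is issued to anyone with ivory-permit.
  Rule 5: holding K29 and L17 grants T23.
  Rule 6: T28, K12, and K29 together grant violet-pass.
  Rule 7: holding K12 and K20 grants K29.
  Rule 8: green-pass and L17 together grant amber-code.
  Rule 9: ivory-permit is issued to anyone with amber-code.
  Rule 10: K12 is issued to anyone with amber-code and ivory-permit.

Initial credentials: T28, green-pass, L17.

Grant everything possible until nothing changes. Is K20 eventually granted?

K20 would need T23 (Rule 2), but T23 is never granted.

No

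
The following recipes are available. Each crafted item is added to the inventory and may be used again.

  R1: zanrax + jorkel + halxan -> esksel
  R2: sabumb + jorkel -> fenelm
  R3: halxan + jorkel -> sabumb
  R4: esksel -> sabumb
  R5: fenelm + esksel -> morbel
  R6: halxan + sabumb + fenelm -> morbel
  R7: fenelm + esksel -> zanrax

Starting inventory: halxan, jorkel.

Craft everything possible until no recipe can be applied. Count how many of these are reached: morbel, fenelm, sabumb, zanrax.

halxan + jorkel -> sabumb (R3).
sabumb + jorkel -> fenelm (R2).
halxan + sabumb + fenelm -> morbel (R6).
morbel: reached.
fenelm: reached.
sabumb: reached.
zanrax would need fenelm and esksel (R7), but esksel is never obtained.
Reached: morbel, fenelm, and sabumb — 3 of the 4.

3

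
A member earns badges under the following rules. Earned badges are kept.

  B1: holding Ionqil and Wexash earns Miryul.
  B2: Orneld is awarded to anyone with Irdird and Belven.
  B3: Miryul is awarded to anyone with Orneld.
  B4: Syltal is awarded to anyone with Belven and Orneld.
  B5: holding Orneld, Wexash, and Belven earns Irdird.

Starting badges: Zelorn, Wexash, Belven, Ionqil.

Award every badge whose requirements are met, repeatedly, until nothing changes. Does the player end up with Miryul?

With Ionqil and Wexash, Miryul is earned (B1).

Yes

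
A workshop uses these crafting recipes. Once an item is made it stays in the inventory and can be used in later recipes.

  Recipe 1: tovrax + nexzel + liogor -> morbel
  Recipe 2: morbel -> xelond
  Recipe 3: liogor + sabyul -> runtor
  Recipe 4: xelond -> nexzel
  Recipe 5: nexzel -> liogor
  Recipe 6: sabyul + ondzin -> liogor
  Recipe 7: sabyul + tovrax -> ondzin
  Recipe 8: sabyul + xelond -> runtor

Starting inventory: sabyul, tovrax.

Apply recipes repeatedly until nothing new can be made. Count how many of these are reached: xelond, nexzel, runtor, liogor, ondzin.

3

sabyul + tovrax -> ondzin (Recipe 7).
Using Recipe 6, sabyul and ondzin make liogor.
liogor + sabyul -> runtor (Recipe 3).
xelond would need morbel (Recipe 2), but morbel is never obtained.
nexzel would need xelond (Recipe 4), but xelond is never obtained.
runtor: reached.
liogor: reached.
ondzin: reached.
Reached: runtor, liogor, and ondzin — 3 of the 5.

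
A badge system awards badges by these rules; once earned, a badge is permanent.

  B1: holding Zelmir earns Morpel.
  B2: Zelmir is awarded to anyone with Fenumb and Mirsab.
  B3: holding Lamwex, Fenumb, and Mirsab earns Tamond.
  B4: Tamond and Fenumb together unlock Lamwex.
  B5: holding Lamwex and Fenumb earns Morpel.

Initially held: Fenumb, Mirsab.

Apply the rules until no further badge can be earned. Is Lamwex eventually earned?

No

Lamwex would need Tamond and Fenumb (B4), but Tamond is never earned.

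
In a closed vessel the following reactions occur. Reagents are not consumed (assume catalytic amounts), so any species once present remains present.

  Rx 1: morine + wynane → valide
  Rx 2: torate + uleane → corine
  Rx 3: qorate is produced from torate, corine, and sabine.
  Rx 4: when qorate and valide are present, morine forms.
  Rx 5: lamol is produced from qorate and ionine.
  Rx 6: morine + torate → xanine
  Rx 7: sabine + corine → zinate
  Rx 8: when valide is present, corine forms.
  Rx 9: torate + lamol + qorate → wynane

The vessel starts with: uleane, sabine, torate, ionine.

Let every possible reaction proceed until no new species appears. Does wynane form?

Yes

torate and uleane present → corine forms (Rx 2).
torate, corine, and sabine present → qorate forms (Rx 3).
qorate and ionine present → lamol forms (Rx 5).
torate, lamol, and qorate present → wynane forms (Rx 9).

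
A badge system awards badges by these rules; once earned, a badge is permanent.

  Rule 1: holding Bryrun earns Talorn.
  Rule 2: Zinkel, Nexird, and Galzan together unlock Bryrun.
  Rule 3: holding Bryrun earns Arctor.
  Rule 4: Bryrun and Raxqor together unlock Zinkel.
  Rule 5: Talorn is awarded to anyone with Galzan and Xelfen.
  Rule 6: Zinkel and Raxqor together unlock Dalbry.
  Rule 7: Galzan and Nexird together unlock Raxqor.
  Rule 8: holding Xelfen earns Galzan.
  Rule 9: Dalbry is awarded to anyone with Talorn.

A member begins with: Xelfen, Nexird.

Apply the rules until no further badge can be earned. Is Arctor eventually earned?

Arctor would need Bryrun (Rule 3), but Bryrun is never earned.

No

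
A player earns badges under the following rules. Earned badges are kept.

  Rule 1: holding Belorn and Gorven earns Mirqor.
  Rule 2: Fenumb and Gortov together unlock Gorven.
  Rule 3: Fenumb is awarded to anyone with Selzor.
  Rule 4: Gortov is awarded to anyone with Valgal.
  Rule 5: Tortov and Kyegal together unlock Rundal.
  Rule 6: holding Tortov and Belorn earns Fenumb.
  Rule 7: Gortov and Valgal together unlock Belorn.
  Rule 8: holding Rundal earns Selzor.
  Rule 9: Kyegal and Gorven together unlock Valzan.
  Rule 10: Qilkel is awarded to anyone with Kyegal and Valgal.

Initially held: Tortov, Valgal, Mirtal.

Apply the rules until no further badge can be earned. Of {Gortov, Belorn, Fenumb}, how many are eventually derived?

3

With Valgal, Gortov is earned (Rule 4).
With Gortov and Valgal, Belorn is earned (Rule 7).
With Tortov and Belorn, Fenumb is earned (Rule 6).
Gortov: reached.
Belorn: reached.
Fenumb: reached.
All 3 are reached.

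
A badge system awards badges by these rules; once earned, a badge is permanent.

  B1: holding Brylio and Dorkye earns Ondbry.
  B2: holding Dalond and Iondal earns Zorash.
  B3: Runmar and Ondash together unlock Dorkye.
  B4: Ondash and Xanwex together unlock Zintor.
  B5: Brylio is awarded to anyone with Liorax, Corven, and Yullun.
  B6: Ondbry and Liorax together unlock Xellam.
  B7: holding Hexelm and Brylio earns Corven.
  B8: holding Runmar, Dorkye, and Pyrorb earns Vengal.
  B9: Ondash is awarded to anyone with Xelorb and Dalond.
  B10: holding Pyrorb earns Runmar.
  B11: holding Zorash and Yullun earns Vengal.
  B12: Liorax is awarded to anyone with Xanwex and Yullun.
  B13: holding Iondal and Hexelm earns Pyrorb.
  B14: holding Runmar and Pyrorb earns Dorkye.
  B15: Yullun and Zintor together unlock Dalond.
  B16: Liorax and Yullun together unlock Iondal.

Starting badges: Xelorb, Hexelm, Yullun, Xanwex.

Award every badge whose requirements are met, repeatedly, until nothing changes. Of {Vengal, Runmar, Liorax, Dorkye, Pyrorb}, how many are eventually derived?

With Xanwex and Yullun, Liorax is earned (B12).
With Liorax and Yullun, Iondal is earned (B16).
With Iondal and Hexelm, Pyrorb is earned (B13).
With Pyrorb, Runmar is earned (B10).
With Runmar and Pyrorb, Dorkye is earned (B14).
With Runmar, Dorkye, and Pyrorb, Vengal is earned (B8).
Vengal: reached.
Runmar: reached.
Liorax: reached.
Dorkye: reached.
Pyrorb: reached.
All 5 are reached.

5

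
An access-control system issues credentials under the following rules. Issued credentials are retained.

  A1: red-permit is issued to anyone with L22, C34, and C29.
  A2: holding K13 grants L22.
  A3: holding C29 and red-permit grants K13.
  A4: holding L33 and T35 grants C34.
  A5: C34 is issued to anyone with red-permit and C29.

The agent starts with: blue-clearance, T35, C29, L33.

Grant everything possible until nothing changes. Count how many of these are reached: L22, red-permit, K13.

L22 would need K13 (A2), but K13 is never granted.
red-permit would need L22, C34, and C29 (A1), but L22 is never granted.
K13 would need C29 and red-permit (A3), but red-permit is never granted.
None of the 3 are reached.

0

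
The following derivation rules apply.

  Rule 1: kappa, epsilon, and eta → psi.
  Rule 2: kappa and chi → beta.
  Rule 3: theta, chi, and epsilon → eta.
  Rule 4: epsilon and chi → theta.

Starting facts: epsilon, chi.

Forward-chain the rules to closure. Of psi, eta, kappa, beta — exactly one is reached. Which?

eta

From epsilon and chi, Rule 4 gives theta.
theta, chi, and epsilon hold, so eta follows (Rule 3).
psi would need kappa, epsilon, and eta (Rule 1), but kappa is never established. No rule produces kappa, and it is not given. beta would need kappa and chi (Rule 2), but kappa is never established.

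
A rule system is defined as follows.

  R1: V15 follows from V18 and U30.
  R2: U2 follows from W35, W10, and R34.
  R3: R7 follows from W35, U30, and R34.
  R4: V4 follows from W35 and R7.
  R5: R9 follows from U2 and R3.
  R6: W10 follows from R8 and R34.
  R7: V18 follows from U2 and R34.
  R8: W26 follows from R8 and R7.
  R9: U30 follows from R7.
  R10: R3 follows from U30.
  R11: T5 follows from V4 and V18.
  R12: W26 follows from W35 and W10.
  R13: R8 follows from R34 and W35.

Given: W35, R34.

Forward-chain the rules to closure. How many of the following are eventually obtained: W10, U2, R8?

3

R34 and W35 hold, so R8 follows (R13).
R8 and R34 hold, so W10 follows (R6).
W35, W10, and R34 hold, so U2 follows (R2).
W10: reached.
U2: reached.
R8: reached.
All 3 are reached.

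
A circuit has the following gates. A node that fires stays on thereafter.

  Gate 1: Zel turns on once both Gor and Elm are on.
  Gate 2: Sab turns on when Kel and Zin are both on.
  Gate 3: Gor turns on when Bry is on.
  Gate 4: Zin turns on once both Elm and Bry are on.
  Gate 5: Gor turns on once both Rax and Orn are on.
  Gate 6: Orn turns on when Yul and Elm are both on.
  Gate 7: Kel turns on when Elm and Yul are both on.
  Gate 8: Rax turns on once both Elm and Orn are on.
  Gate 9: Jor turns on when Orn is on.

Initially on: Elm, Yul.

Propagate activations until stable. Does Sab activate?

Sab would need Kel and Zin (Gate 2), but Zin never turns on.

No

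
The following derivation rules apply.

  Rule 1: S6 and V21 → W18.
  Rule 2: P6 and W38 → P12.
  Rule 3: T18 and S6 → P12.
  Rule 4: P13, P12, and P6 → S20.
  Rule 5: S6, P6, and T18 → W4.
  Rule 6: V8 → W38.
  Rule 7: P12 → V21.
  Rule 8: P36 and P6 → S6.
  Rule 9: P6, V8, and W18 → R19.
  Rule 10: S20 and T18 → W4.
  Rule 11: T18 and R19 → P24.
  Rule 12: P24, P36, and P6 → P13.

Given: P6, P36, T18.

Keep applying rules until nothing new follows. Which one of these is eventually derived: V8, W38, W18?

W18

From P36 and P6, Rule 8 gives S6.
From T18 and S6, Rule 3 gives P12.
From P12, Rule 7 gives V21.
S6 and V21 hold, so W18 follows (Rule 1).
No rule produces V8, and it is not given. W38 would need V8 (Rule 6), but V8 is never established.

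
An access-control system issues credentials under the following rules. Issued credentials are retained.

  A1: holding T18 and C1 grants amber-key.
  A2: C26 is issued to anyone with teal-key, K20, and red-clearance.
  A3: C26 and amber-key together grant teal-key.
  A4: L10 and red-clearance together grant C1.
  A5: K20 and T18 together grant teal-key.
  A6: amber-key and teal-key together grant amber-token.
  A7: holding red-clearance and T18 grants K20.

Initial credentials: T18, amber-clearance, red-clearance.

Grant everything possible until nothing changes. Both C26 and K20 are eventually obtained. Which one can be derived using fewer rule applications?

K20: Holding red-clearance and T18 grants K20 (A7). [1 rule application]
C26: Holding red-clearance and T18 grants K20 (A7). Holding K20 and T18 grants teal-key (A5). Holding teal-key, K20, and red-clearance grants C26 (A2). [3 rule applications]
K20 needs fewer.

K20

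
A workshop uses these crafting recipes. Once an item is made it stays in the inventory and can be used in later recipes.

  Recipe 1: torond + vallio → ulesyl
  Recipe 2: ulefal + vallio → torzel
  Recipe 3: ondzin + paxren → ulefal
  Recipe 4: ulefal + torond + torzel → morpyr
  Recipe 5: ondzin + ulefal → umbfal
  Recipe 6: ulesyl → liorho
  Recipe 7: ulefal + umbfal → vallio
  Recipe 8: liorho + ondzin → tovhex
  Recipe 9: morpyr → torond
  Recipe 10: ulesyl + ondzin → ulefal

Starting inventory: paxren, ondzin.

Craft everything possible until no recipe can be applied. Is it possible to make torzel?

Yes

Using Recipe 3, ondzin and paxren make ulefal.
Using Recipe 5, ondzin and ulefal make umbfal.
Using Recipe 7, ulefal and umbfal make vallio.
ulefal + vallio → torzel (Recipe 2).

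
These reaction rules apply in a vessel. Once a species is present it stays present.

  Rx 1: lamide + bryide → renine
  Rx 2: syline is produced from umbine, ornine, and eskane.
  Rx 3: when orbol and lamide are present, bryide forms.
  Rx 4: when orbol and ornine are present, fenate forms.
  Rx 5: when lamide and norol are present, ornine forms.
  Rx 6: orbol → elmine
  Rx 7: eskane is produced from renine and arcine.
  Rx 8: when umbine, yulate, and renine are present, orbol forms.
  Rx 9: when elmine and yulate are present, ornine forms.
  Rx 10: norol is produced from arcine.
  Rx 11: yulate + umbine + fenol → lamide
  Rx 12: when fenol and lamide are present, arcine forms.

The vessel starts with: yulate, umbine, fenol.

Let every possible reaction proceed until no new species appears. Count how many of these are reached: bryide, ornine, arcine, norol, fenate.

3

yulate, umbine, and fenol present → lamide forms (Rx 11).
fenol and lamide present → arcine forms (Rx 12).
arcine present → norol forms (Rx 10).
lamide and norol present → ornine forms (Rx 5).
bryide would need orbol and lamide (Rx 3), but orbol never forms.
ornine: reached.
arcine: reached.
norol: reached.
fenate would need orbol and ornine (Rx 4), but orbol never forms.
Reached: ornine, arcine, and norol — 3 of the 5.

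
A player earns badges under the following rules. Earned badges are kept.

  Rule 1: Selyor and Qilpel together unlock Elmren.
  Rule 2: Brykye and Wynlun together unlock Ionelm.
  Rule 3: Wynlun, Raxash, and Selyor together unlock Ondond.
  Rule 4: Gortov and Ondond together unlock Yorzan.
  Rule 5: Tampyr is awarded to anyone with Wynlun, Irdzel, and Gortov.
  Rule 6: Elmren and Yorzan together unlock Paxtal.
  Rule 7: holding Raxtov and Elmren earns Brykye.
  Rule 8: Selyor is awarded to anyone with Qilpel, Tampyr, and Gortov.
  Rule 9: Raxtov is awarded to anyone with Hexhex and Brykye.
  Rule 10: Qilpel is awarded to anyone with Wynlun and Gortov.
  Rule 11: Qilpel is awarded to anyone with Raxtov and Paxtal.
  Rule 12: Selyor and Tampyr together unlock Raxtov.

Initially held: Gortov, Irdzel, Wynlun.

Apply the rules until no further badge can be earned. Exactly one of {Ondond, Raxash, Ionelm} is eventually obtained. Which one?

With Wynlun, Irdzel, and Gortov, Tampyr is earned (Rule 5).
With Wynlun and Gortov, Qilpel is earned (Rule 10).
With Qilpel, Tampyr, and Gortov, Selyor is earned (Rule 8).
With Selyor and Tampyr, Raxtov is earned (Rule 12).
With Selyor and Qilpel, Elmren is earned (Rule 1).
With Raxtov and Elmren, Brykye is earned (Rule 7).
With Brykye and Wynlun, Ionelm is earned (Rule 2).
Ondond would need Wynlun, Raxash, and Selyor (Rule 3), but Raxash is never earned. No rule produces Raxash, and it is not given.

Ionelm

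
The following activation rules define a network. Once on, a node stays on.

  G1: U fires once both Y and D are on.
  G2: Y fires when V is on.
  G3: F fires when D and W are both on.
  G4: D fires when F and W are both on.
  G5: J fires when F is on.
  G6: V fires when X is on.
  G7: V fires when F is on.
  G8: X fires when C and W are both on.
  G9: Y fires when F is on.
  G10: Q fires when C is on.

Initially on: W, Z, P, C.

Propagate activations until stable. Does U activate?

U would need Y and D (G1), but D never turns on.

No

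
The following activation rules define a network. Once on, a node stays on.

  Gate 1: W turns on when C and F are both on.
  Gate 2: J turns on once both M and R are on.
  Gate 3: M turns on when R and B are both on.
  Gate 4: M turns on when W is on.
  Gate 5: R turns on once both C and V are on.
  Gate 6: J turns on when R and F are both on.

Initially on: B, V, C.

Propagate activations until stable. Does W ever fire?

No

W would need C and F (Gate 1), but F never turns on.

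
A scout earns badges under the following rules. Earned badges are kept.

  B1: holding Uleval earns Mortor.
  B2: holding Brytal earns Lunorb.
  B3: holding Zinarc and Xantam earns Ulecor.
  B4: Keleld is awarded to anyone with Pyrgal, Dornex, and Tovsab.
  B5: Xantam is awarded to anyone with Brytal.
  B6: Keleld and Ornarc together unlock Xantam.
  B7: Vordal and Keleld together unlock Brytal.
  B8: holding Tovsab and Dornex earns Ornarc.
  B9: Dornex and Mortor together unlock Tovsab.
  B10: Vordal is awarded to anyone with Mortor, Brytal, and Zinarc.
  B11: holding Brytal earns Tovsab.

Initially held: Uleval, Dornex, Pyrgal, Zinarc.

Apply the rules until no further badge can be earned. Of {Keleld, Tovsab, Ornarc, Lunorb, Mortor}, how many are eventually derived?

With Uleval, Mortor is earned (B1).
With Dornex and Mortor, Tovsab is earned (B9).
With Pyrgal, Dornex, and Tovsab, Keleld is earned (B4).
With Tovsab and Dornex, Ornarc is earned (B8).
Keleld: reached.
Tovsab: reached.
Ornarc: reached.
Lunorb would need Brytal (B2), but Brytal is never earned.
Mortor: reached.
Reached: Keleld, Tovsab, Ornarc, and Mortor — 4 of the 5.

4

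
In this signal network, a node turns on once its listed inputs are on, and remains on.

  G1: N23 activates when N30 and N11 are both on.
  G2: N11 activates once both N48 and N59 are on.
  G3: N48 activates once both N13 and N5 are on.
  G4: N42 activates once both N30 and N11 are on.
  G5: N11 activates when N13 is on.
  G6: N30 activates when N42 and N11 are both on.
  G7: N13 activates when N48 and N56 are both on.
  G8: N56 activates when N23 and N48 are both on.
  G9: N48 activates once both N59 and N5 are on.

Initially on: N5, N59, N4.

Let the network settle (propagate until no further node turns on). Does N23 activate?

No

N23 would need N30 and N11 (G1), but N30 never turns on.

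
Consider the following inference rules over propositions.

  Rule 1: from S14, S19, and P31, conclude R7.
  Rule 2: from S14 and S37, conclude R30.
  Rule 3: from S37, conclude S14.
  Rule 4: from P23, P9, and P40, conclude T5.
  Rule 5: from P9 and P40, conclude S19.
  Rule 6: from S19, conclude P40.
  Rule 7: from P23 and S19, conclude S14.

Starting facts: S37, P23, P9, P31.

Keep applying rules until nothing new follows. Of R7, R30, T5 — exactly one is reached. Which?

S37 holds, so S14 follows (Rule 3).
From S14 and S37, Rule 2 gives R30.
T5 would need P23, P9, and P40 (Rule 4), but P40 is never established. R7 would need S14, S19, and P31 (Rule 1), but S19 is never established.

R30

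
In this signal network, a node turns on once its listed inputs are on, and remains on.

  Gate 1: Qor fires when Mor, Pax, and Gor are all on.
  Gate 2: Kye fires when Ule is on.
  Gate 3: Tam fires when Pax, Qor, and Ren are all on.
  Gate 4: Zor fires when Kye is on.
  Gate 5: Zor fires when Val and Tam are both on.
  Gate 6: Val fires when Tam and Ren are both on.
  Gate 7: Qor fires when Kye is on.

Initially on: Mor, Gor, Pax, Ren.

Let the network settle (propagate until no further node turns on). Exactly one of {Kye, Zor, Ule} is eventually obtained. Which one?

Zor

Mor, Pax, and Gor are on, so Qor fires (Gate 1).
Pax, Qor, and Ren are on, so Tam fires (Gate 3).
Gate 6: Tam and Ren on → Val on.
Gate 5: Val and Tam on → Zor on.
Kye would need Ule (Gate 2), but Ule never turns on. No rule produces Ule, and it is not given.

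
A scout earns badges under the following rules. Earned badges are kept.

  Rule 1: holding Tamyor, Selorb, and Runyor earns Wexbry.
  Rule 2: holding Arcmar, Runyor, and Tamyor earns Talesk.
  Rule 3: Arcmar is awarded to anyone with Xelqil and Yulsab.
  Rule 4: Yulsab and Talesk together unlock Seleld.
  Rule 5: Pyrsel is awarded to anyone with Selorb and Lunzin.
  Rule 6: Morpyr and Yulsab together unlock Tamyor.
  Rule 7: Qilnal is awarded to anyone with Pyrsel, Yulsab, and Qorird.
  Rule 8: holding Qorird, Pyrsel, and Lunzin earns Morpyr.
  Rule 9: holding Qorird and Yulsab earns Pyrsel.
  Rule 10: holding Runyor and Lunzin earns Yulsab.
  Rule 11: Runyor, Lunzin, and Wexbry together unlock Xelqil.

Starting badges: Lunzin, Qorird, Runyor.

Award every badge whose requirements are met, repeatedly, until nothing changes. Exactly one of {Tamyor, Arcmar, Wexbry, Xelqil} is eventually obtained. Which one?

With Runyor and Lunzin, Yulsab is earned (Rule 10).
With Qorird and Yulsab, Pyrsel is earned (Rule 9).
With Qorird, Pyrsel, and Lunzin, Morpyr is earned (Rule 8).
With Morpyr and Yulsab, Tamyor is earned (Rule 6).
Wexbry would need Tamyor, Selorb, and Runyor (Rule 1), but Selorb is never earned. Xelqil would need Runyor, Lunzin, and Wexbry (Rule 11), but Wexbry is never earned. Arcmar would need Xelqil and Yulsab (Rule 3), but Xelqil is never earned.

Tamyor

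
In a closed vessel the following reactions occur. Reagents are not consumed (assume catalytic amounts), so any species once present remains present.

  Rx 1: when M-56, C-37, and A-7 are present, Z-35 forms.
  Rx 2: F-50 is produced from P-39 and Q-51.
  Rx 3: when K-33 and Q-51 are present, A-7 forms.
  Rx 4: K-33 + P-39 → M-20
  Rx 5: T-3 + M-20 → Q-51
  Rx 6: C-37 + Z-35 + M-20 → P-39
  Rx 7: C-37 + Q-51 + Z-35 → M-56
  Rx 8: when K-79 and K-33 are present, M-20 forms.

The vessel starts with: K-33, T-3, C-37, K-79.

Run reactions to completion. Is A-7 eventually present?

K-79 and K-33 present → M-20 forms (Rx 8).
T-3 and M-20 present → Q-51 forms (Rx 5).
K-33 and Q-51 present → A-7 forms (Rx 3).

Yes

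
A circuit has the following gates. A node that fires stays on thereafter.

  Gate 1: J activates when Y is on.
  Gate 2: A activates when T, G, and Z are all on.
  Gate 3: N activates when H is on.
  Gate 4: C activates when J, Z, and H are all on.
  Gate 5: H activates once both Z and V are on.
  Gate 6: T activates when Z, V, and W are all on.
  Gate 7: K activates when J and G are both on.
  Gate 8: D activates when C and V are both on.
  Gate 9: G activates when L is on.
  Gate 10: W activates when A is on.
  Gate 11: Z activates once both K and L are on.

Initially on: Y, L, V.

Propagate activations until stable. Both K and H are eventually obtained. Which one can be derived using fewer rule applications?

K: Gate 9: L on → G on. Y is on, so J activates (Gate 1). Gate 7: J and G on → K on. [3 rule applications]
H: Gate 9: L on → G on. Y is on, so J activates (Gate 1). Gate 7: J and G on → K on. Gate 11: K and L on → Z on. Z and V are on, so H activates (Gate 5). [5 rule applications]
K needs fewer.

K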